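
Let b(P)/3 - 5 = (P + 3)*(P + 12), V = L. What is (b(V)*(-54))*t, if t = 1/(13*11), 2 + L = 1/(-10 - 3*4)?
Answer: -568539/34606 ≈ -16.429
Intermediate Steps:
L = -45/22 (L = -2 + 1/(-10 - 3*4) = -2 + 1/(-10 - 12) = -2 + 1/(-22) = -2 - 1/22 = -45/22 ≈ -2.0455)
V = -45/22 ≈ -2.0455
b(P) = 15 + 3*(3 + P)*(12 + P) (b(P) = 15 + 3*((P + 3)*(P + 12)) = 15 + 3*((3 + P)*(12 + P)) = 15 + 3*(3 + P)*(12 + P))
t = 1/143 (t = (1/13)*(1/11) = 1/143 ≈ 0.0069930)
(b(V)*(-54))*t = ((123 + 3*(-45/22)**2 + 45*(-45/22))*(-54))*(1/143) = ((123 + 3*(2025/484) - 2025/22)*(-54))*(1/143) = ((123 + 6075/484 - 2025/22)*(-54))*(1/143) = ((21057/484)*(-54))*(1/143) = -568539/242*1/143 = -568539/34606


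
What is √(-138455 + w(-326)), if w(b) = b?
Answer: I*√138781 ≈ 372.53*I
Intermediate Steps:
√(-138455 + w(-326)) = √(-138455 - 326) = √(-138781) = I*√138781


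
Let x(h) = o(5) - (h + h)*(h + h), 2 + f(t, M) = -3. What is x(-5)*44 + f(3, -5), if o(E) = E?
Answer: -4185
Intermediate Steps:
f(t, M) = -5 (f(t, M) = -2 - 3 = -5)
x(h) = 5 - 4*h**2 (x(h) = 5 - (h + h)*(h + h) = 5 - 2*h*2*h = 5 - 4*h**2)
x(-5)*44 + f(3, -5) = (5 - 4*(-5)**2)*44 - 5 = (5 - 4*25)*44 - 5 = (5 - 100)*44 - 5 = -95*44 - 5 = -4180 - 5 = -4185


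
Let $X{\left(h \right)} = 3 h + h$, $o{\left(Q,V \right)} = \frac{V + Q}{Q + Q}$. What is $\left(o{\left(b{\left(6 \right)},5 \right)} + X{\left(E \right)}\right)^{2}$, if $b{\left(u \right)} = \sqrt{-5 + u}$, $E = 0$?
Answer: $9$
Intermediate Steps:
$o{\left(Q,V \right)} = \frac{Q + V}{2 Q}$
$X{\left(h \right)} = 4 h$
$\left(o{\left(b{\left(6 \right)},5 \right)} + X{\left(E \right)}\right)^{2} = \left(\frac{\sqrt{-5 + 6} + 5}{2 \sqrt{-5 + 6}} + 4 \cdot 0\right)^{2} = \left(\frac{\sqrt{1} + 5}{2 \sqrt{1}} + 0\right)^{2} = \left(\frac{1 + 5}{2 \cdot 1} + 0\right)^{2} = \left(\frac{1}{2} \cdot 1 \cdot 6 + 0\right)^{2} = \left(3 + 0\right)^{2} = 3^{2} = 9$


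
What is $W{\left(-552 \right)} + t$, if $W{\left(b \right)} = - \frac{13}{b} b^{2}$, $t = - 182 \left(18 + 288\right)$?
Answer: $-48516$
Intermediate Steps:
$t = -55692$ ($t = \left(-182\right) 306 = -55692$)
$W{\left(b \right)} = - 13 b$
$W{\left(-552 \right)} + t = \left(-13\right) \left(-552\right) - 55692 = 7176 - 55692 = -48516$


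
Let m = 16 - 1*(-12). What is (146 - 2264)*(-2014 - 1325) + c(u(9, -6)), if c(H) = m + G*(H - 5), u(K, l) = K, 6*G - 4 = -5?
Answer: 21216088/3 ≈ 7.0720e+6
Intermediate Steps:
G = -⅙ (G = ⅔ + (⅙)*(-5) = ⅔ - ⅚ = -⅙ ≈ -0.16667)
m = 28 (m = 16 + 12 = 28)
c(H) = 173/6 - H/6 (c(H) = 28 - (H - 5)/6 = 28 - (-5 + H)/6 = 28 + (⅚ - H/6) = 173/6 - H/6)
(146 - 2264)*(-2014 - 1325) + c(u(9, -6)) = (146 - 2264)*(-2014 - 1325) + (173/6 - ⅙*9) = -2118*(-3339) + (173/6 - 3/2) = 7072002 + 82/3 = 21216088/3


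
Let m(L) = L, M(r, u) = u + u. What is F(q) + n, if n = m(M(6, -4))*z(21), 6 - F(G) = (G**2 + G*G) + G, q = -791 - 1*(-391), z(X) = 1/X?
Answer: -6711482/21 ≈ -3.1959e+5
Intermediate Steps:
M(r, u) = 2*u
q = -400 (q = -791 + 391 = -400)
F(G) = 6 - G - 2*G**2 (F(G) = 6 - ((G**2 + G*G) + G) = 6 - ((G**2 + G**2) + G) = 6 - (2*G**2 + G) = 6 - (G + 2*G**2) = 6 + (-G - 2*G**2) = 6 - G - 2*G**2)
n = -8/21 (n = (2*(-4))/21 = -8*1/21 = -8/21 ≈ -0.38095)
F(q) + n = (6 - 1*(-400) - 2*(-400)**2) - 8/21 = (6 + 400 - 2*160000) - 8/21 = (6 + 400 - 320000) - 8/21 = -319594 - 8/21 = -6711482/21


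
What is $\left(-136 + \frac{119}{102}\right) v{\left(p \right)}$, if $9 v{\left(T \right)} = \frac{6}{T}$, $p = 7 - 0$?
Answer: $- \frac{809}{63} \approx -12.841$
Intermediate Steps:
$p = 7$ ($p = 7 + 0 = 7$)
$v{\left(T \right)} = \frac{2}{3 T}$ ($v{\left(T \right)} = \frac{6 \frac{1}{T}}{9} = \frac{2}{3 T}$)
$\left(-136 + \frac{119}{102}\right) v{\left(p \right)} = \left(-136 + \frac{119}{102}\right) \frac{2}{3 \cdot 7} = \left(-136 + 119 \cdot \frac{1}{102}\right) \frac{2}{3} \cdot \frac{1}{7} = \left(-136 + \frac{7}{6}\right) \frac{2}{21} = \left(- \frac{809}{6}\right) \frac{2}{21} = - \frac{809}{63}$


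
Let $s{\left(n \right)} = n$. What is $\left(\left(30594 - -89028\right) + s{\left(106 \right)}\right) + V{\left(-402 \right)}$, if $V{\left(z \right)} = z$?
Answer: $119326$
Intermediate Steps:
$\left(\left(30594 - -89028\right) + s{\left(106 \right)}\right) + V{\left(-402 \right)} = \left(\left(30594 - -89028\right) + 106\right) - 402 = \left(\left(30594 + 89028\right) + 106\right) - 402 = \left(119622 + 106\right) - 402 = 119728 - 402 = 119326$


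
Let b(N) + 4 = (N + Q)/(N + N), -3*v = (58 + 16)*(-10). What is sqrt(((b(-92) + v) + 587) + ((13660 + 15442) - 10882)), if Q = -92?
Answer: 8*sqrt(2679)/3 ≈ 138.02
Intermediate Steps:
v = 740/3 (v = -(58 + 16)*(-10)/3 = -74*(-10)/3 = -1/3*(-740) = 740/3 ≈ 246.67)
b(N) = -4 + (-92 + N)/(2*N) (b(N) = -4 + (N - 92)/(N + N) = -4 + (-92 + N)/((2*N)) = -4 + (-92 + N)*(1/(2*N)) = -4 + (-92 + N)/(2*N))
sqrt(((b(-92) + v) + 587) + ((13660 + 15442) - 10882)) = sqrt((((-7/2 - 46/(-92)) + 740/3) + 587) + ((13660 + 15442) - 10882)) = sqrt((((-7/2 - 46*(-1/92)) + 740/3) + 587) + (29102 - 10882)) = sqrt((((-7/2 + 1/2) + 740/3) + 587) + 18220) = sqrt(((-3 + 740/3) + 587) + 18220) = sqrt((731/3 + 587) + 18220) = sqrt(2492/3 + 18220) = sqrt(57152/3) = 8*sqrt(2679)/3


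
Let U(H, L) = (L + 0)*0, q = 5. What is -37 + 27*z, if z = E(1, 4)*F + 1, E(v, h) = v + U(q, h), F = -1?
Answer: -37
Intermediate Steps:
U(H, L) = 0 (U(H, L) = L*0 = 0)
E(v, h) = v (E(v, h) = v + 0 = v)
z = 0 (z = 1*(-1) + 1 = -1 + 1 = 0)
-37 + 27*z = -37 + 27*0 = -37 + 0 = -37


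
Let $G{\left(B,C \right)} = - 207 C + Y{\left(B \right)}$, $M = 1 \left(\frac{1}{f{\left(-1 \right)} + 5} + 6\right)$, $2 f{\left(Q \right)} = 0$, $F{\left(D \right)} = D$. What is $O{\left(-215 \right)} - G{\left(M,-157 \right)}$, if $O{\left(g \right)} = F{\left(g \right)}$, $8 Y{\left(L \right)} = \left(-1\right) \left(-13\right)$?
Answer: $- \frac{261725}{8} \approx -32716.0$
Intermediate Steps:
$f{\left(Q \right)} = 0$ ($f{\left(Q \right)} = \frac{1}{2} \cdot 0 = 0$)
$Y{\left(L \right)} = \frac{13}{8}$ ($Y{\left(L \right)} = \frac{\left(-1\right) \left(-13\right)}{8} = \frac{1}{8} \cdot 13 = \frac{13}{8}$)
$O{\left(g \right)} = g$
$M = \frac{31}{5}$ ($M = 1 \left(\frac{1}{0 + 5} + 6\right) = 1 \left(\frac{1}{5} + 6\right) = 1 \cdot \frac{31}{5} = \frac{31}{5} \approx 6.2$)
$G{\left(B,C \right)} = \frac{13}{8} - 207 C$ ($G{\left(B,C \right)} = - 207 C + \frac{13}{8} = \frac{13}{8} - 207 C$)
$O{\left(-215 \right)} - G{\left(M,-157 \right)} = -215 - \left(\frac{13}{8} - -32499\right) = -215 - \left(\frac{13}{8} + 32499\right) = -215 - \frac{260005}{8} = - \frac{261725}{8}$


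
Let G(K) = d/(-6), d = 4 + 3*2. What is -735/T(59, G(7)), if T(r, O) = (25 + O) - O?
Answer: -147/5 ≈ -29.400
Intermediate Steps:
d = 10 (d = 4 + 6 = 10)
G(K) = -5/3 (G(K) = 10/(-6) = 10*(-⅙) = -5/3)
T(r, O) = 25
-735/T(59, G(7)) = -735/25 = -735*1/25 = -147/5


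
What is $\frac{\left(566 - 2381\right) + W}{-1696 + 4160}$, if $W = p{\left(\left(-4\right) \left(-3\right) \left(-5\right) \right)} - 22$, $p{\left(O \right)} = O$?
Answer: $- \frac{271}{352} \approx -0.76989$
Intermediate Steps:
$W = -82$ ($W = \left(-4\right) \left(-3\right) \left(-5\right) - 22 = 12 \left(-5\right) - 22 = -60 - 22 = -82$)
$\frac{\left(566 - 2381\right) + W}{-1696 + 4160} = \frac{\left(566 - 2381\right) - 82}{-1696 + 4160} = \frac{-1815 - 82}{2464} = \left(-1897\right) \frac{1}{2464} = - \frac{271}{352}$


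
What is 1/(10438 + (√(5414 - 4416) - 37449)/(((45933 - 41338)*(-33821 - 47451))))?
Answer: 1455694438464301825960/15194538694667231479561163 + 373444840*√998/15194538694667231479561163 ≈ 9.5804e-5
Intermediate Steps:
1/(10438 + (√(5414 - 4416) - 37449)/(((45933 - 41338)*(-33821 - 47451)))) = 1/(10438 + (√998 - 37449)/((4595*(-81272)))) = 1/(10438 + (-37449 + √998)/(-373444840)) = 1/(10438 + (-37449 + √998)*(-1/373444840)) = 1/(10438 + (37449/373444840 - √998/373444840)) = 1/(3898017277369/373444840 - √998/373444840)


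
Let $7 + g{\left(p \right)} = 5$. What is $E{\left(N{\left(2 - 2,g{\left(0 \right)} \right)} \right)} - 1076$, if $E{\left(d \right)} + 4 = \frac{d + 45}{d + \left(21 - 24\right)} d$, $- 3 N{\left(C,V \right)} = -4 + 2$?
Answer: $- \frac{22954}{21} \approx -1093.0$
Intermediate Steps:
$g{\left(p \right)} = -2$ ($g{\left(p \right)} = -7 + 5 = -2$)
$N{\left(C,V \right)} = \frac{2}{3}$ ($N{\left(C,V \right)} = - \frac{-4 + 2}{3} = \left(- \frac{1}{3}\right) \left(-2\right) = \frac{2}{3}$)
$E{\left(d \right)} = -4 + \frac{d \left(45 + d\right)}{-3 + d}$ ($E{\left(d \right)} = -4 + \frac{d + 45}{d + \left(21 - 24\right)} d = -4 + \frac{45 + d}{d + \left(21 - 24\right)} d = -4 + \frac{45 + d}{d - 3} d = -4 + \frac{45 + d}{-3 + d} d = -4 + \frac{d \left(45 + d\right)}{-3 + d}$)
$E{\left(N{\left(2 - 2,g{\left(0 \right)} \right)} \right)} - 1076 = \frac{12 + \left(\frac{2}{3}\right)^{2} + 41 \cdot \frac{2}{3}}{-3 + \frac{2}{3}} - 1076 = \frac{12 + \frac{4}{9} + \frac{82}{3}}{- \frac{7}{3}} - 1076 = \left(- \frac{3}{7}\right) \frac{358}{9} - 1076 = - \frac{358}{21} - 1076 = - \frac{22954}{21}$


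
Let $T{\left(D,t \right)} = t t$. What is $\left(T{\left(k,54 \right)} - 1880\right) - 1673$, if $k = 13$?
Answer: $-637$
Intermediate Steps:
$T{\left(D,t \right)} = t^{2}$
$\left(T{\left(k,54 \right)} - 1880\right) - 1673 = \left(54^{2} - 1880\right) - 1673 = \left(2916 - 1880\right) - 1673 = 1036 - 1673 = -637$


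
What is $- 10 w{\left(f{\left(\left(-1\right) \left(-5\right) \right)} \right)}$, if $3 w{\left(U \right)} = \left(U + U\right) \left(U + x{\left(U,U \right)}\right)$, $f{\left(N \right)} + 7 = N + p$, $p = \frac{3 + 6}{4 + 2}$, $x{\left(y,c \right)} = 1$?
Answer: $\frac{5}{3} \approx 1.6667$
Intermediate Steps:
$p = \frac{3}{2}$ ($p = \frac{9}{6} = 9 \cdot \frac{1}{6} = \frac{3}{2} \approx 1.5$)
$f{\left(N \right)} = - \frac{11}{2} + N$ ($f{\left(N \right)} = -7 + \left(N + \frac{3}{2}\right) = -7 + \left(\frac{3}{2} + N\right) = - \frac{11}{2} + N$)
$w{\left(U \right)} = \frac{2 U \left(1 + U\right)}{3}$ ($w{\left(U \right)} = \frac{\left(U + U\right) \left(U + 1\right)}{3} = \frac{2 U \left(1 + U\right)}{3}$)
$- 10 w{\left(f{\left(\left(-1\right) \left(-5\right) \right)} \right)} = - 10 \frac{2 \left(- \frac{11}{2} - -5\right) \left(1 - \frac{1}{2}\right)}{3} = - 10 \frac{2 \left(- \frac{11}{2} + 5\right) \left(1 + \left(- \frac{11}{2} + 5\right)\right)}{3} = - 10 \cdot \frac{2}{3} \left(- \frac{1}{2}\right) \left(1 - \frac{1}{2}\right) = - 10 \cdot \frac{2}{3} \left(- \frac{1}{2}\right) \frac{1}{2} = \left(-10\right) \left(- \frac{1}{6}\right) = \frac{5}{3}$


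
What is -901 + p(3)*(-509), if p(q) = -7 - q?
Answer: 4189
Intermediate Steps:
-901 + p(3)*(-509) = -901 + (-7 - 1*3)*(-509) = -901 + (-7 - 3)*(-509) = -901 - 10*(-509) = -901 + 5090 = 4189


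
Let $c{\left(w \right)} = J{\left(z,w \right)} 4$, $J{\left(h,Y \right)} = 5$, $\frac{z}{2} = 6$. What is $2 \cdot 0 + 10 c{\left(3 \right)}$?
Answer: $200$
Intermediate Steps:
$z = 12$ ($z = 2 \cdot 6 = 12$)
$c{\left(w \right)} = 20$ ($c{\left(w \right)} = 5 \cdot 4 = 20$)
$2 \cdot 0 + 10 c{\left(3 \right)} = 2 \cdot 0 + 10 \cdot 20 = 0 + 200 = 200$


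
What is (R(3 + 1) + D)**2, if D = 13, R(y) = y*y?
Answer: 841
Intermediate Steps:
R(y) = y**2
(R(3 + 1) + D)**2 = ((3 + 1)**2 + 13)**2 = (4**2 + 13)**2 = (16 + 13)**2 = 29**2 = 841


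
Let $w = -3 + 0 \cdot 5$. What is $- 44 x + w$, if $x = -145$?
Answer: $6377$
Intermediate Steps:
$w = -3$ ($w = -3 + 0 = -3$)
$- 44 x + w = \left(-44\right) \left(-145\right) - 3 = 6380 - 3 = 6377$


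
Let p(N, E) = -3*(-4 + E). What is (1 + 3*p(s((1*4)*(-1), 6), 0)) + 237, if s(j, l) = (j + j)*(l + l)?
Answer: 274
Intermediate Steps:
s(j, l) = 4*j*l (s(j, l) = (2*j)*(2*l) = 4*j*l)
p(N, E) = 12 - 3*E
(1 + 3*p(s((1*4)*(-1), 6), 0)) + 237 = (1 + 3*(12 - 3*0)) + 237 = (1 + 3*(12 + 0)) + 237 = (1 + 3*12) + 237 = (1 + 36) + 237 = 37 + 237 = 274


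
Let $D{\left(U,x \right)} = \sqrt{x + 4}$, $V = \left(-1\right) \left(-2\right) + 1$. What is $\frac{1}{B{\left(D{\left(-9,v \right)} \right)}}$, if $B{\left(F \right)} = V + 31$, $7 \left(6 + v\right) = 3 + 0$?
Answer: $\frac{1}{34} \approx 0.029412$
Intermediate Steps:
$v = - \frac{39}{7}$ ($v = -6 + \frac{3 + 0}{7} = -6 + \frac{1}{7} \cdot 3 = -6 + \frac{3}{7} = - \frac{39}{7} \approx -5.5714$)
$V = 3$ ($V = 2 + 1 = 3$)
$D{\left(U,x \right)} = \sqrt{4 + x}$
$B{\left(F \right)} = 34$ ($B{\left(F \right)} = 3 + 31 = 34$)
$\frac{1}{B{\left(D{\left(-9,v \right)} \right)}} = \frac{1}{34}$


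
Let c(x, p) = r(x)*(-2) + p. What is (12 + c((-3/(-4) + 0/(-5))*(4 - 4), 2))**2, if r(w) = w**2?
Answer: 196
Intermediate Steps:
c(x, p) = p - 2*x**2 (c(x, p) = x**2*(-2) + p = -2*x**2 + p = p - 2*x**2)
(12 + c((-3/(-4) + 0/(-5))*(4 - 4), 2))**2 = (12 + (2 - 2*(4 - 4)**2*(-3/(-4) + 0/(-5))**2))**2 = (12 + (2 - 2*((-3*(-1/4) + 0*(-1/5))*0)**2))**2 = (12 + (2 - 2*((3/4 + 0)*0)**2))**2 = (12 + (2 - 2*((3/4)*0)**2))**2 = (12 + (2 - 2*0**2))**2 = (12 + (2 - 2*0))**2 = (12 + (2 + 0))**2 = (12 + 2)**2 = 14**2 = 196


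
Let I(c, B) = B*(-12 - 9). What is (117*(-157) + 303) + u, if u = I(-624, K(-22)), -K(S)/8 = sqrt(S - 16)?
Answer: -18066 + 168*I*sqrt(38) ≈ -18066.0 + 1035.6*I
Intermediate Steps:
K(S) = -8*sqrt(-16 + S) (K(S) = -8*sqrt(S - 16) = -8*sqrt(-16 + S))
I(c, B) = -21*B (I(c, B) = B*(-21) = -21*B)
u = 168*I*sqrt(38) (u = -(-168)*sqrt(-16 - 22) = -(-168)*sqrt(-38) = -(-168)*I*sqrt(38) = 168*I*sqrt(38) ≈ 1035.6*I)
(117*(-157) + 303) + u = (117*(-157) + 303) + 168*I*sqrt(38) = (-18369 + 303) + 168*I*sqrt(38) = -18066 + 168*I*sqrt(38)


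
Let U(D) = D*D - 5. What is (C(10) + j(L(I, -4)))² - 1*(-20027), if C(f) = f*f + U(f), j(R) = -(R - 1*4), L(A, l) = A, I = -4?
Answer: 61236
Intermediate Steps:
j(R) = 4 - R (j(R) = -(R - 4) = -(-4 + R) = 4 - R)
U(D) = -5 + D² (U(D) = D² - 5 = -5 + D²)
C(f) = -5 + 2*f² (C(f) = f*f + (-5 + f²) = f² + (-5 + f²) = -5 + 2*f²)
(C(10) + j(L(I, -4)))² - 1*(-20027) = ((-5 + 2*10²) + (4 - 1*(-4)))² - 1*(-20027) = ((-5 + 2*100) + (4 + 4))² + 20027 = ((-5 + 200) + 8)² + 20027 = (195 + 8)² + 20027 = 203² + 20027 = 41209 + 20027 = 61236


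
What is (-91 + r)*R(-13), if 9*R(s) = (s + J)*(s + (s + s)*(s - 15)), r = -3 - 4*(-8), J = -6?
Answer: 842270/9 ≈ 93586.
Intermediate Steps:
r = 29 (r = -3 + 32 = 29)
R(s) = (-6 + s)*(s + 2*s*(-15 + s))/9 (R(s) = ((s - 6)*(s + (s + s)*(s - 15)))/9 = ((-6 + s)*(s + (2*s)*(-15 + s)))/9 = ((-6 + s)*(s + 2*s*(-15 + s)))/9 = (-6 + s)*(s + 2*s*(-15 + s))/9)
(-91 + r)*R(-13) = (-91 + 29)*((⅑)*(-13)*(174 - 41*(-13) + 2*(-13)²)) = -62*(-13)*(174 + 533 + 2*169)/9 = -62*(-13)*(174 + 533 + 338)/9 = -62*(-13)*1045/9 = -62*(-13585/9) = 842270/9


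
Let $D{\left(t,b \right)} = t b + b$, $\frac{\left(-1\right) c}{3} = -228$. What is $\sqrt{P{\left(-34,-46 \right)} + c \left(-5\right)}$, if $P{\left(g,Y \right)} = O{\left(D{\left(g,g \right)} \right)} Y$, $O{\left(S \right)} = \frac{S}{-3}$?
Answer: $2 \sqrt{3446} \approx 117.41$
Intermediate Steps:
$c = 684$ ($c = \left(-3\right) \left(-228\right) = 684$)
$D{\left(t,b \right)} = b + b t$ ($D{\left(t,b \right)} = b t + b = b + b t$)
$O{\left(S \right)} = - \frac{S}{3}$ ($O{\left(S \right)} = S \left(- \frac{1}{3}\right) = - \frac{S}{3}$)
$P{\left(g,Y \right)} = - \frac{Y g \left(1 + g\right)}{3}$ ($P{\left(g,Y \right)} = - \frac{g \left(1 + g\right)}{3} Y = - \frac{Y g \left(1 + g\right)}{3}$)
$\sqrt{P{\left(-34,-46 \right)} + c \left(-5\right)} = \sqrt{\left(- \frac{1}{3}\right) \left(-46\right) \left(-34\right) \left(1 - 34\right) + 684 \left(-5\right)} = \sqrt{\left(- \frac{1}{3}\right) \left(-46\right) \left(-34\right) \left(-33\right) - 3420} = \sqrt{17204 - 3420} = \sqrt{13784} = 2 \sqrt{3446}$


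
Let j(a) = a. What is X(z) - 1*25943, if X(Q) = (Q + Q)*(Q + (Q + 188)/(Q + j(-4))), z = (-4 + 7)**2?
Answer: -125359/5 ≈ -25072.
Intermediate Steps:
z = 9 (z = 3**2 = 9)
X(Q) = 2*Q*(Q + (188 + Q)/(-4 + Q)) (X(Q) = (Q + Q)*(Q + (Q + 188)/(Q - 4)) = (2*Q)*(Q + (188 + Q)/(-4 + Q)) = 2*Q*(Q + (188 + Q)/(-4 + Q)))
X(z) - 1*25943 = 2*9*(188 + 9**2 - 3*9)/(-4 + 9) - 1*25943 = 2*9*(188 + 81 - 27)/5 - 25943 = 2*9*(1/5)*242 - 25943 = 4356/5 - 25943 = -125359/5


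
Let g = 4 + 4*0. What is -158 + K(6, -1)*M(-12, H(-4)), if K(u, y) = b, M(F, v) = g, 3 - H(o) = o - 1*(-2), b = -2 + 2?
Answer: -158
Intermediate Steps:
g = 4 (g = 4 + 0 = 4)
b = 0
H(o) = 1 - o (H(o) = 3 - (o - 1*(-2)) = 3 - (o + 2) = 3 - (2 + o) = 3 + (-2 - o) = 1 - o)
M(F, v) = 4
K(u, y) = 0
-158 + K(6, -1)*M(-12, H(-4)) = -158 + 0*4 = -158 + 0 = -158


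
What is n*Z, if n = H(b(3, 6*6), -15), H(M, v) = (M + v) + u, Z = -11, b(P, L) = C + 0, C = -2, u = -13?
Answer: 330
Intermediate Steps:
b(P, L) = -2 (b(P, L) = -2 + 0 = -2)
H(M, v) = -13 + M + v (H(M, v) = (M + v) - 13 = -13 + M + v)
n = -30 (n = -13 - 2 - 15 = -30)
n*Z = -30*(-11) = 330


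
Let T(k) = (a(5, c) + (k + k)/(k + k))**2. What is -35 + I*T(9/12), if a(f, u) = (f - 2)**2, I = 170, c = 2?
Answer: 16965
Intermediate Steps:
a(f, u) = (-2 + f)**2
T(k) = 100 (T(k) = ((-2 + 5)**2 + (k + k)/(k + k))**2 = (3**2 + (2*k)/((2*k)))**2 = (9 + (2*k)*(1/(2*k)))**2 = (9 + 1)**2 = 10**2 = 100)
-35 + I*T(9/12) = -35 + 170*100 = -35 + 17000 = 16965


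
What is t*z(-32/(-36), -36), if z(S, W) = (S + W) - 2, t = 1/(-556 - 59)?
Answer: 334/5535 ≈ 0.060343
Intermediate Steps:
t = -1/615 (t = 1/(-615) = -1/615 ≈ -0.0016260)
z(S, W) = -2 + S + W
t*z(-32/(-36), -36) = -(-2 - 32/(-36) - 36)/615 = -(-2 - 32*(-1/36) - 36)/615 = -(-2 + 8/9 - 36)/615 = -1/615*(-334/9) = 334/5535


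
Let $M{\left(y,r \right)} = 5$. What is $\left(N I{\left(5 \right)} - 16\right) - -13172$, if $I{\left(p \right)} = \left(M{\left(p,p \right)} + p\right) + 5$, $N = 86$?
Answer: $14446$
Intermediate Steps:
$I{\left(p \right)} = 10 + p$ ($I{\left(p \right)} = \left(5 + p\right) + 5 = 10 + p$)
$\left(N I{\left(5 \right)} - 16\right) - -13172 = \left(86 \left(10 + 5\right) - 16\right) - -13172 = \left(86 \cdot 15 - 16\right) + 13172 = \left(1290 - 16\right) + 13172 = 1274 + 13172 = 14446$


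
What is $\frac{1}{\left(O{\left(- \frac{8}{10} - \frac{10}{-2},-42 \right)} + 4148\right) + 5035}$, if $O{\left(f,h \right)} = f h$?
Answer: $\frac{5}{45033} \approx 0.00011103$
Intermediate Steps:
$\frac{1}{\left(O{\left(- \frac{8}{10} - \frac{10}{-2},-42 \right)} + 4148\right) + 5035} = \frac{1}{\left(\left(- \frac{8}{10} - \frac{10}{-2}\right) \left(-42\right) + 4148\right) + 5035} = \frac{1}{\left(\left(\left(-8\right) \frac{1}{10} - -5\right) \left(-42\right) + 4148\right) + 5035} = \frac{1}{\left(\left(- \frac{4}{5} + 5\right) \left(-42\right) + 4148\right) + 5035} = \frac{1}{\left(\frac{21}{5} \left(-42\right) + 4148\right) + 5035} = \frac{1}{\left(- \frac{882}{5} + 4148\right) + 5035} = \frac{1}{\frac{19858}{5} + 5035} = \frac{1}{\frac{45033}{5}} = \frac{5}{45033}$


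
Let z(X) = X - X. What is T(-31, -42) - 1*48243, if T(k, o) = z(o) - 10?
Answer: -48253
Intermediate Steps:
z(X) = 0
T(k, o) = -10 (T(k, o) = 0 - 10 = -10)
T(-31, -42) - 1*48243 = -10 - 1*48243 = -10 - 48243 = -48253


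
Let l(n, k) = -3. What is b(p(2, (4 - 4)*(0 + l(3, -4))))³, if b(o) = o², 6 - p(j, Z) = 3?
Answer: 729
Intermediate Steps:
p(j, Z) = 3 (p(j, Z) = 6 - 1*3 = 6 - 3 = 3)
b(p(2, (4 - 4)*(0 + l(3, -4))))³ = (3²)³ = 9³ = 729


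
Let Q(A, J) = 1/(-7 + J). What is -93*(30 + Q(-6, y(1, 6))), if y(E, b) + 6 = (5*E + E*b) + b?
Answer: -11253/4 ≈ -2813.3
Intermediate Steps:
y(E, b) = -6 + b + 5*E + E*b (y(E, b) = -6 + ((5*E + E*b) + b) = -6 + (b + 5*E + E*b) = -6 + b + 5*E + E*b)
-93*(30 + Q(-6, y(1, 6))) = -93*(30 + 1/(-7 + (-6 + 6 + 5*1 + 1*6))) = -93*(30 + 1/(-7 + (-6 + 6 + 5 + 6))) = -93*(30 + 1/(-7 + 11)) = -93*(30 + 1/4) = -93*(30 + ¼) = -93*121/4 = -11253/4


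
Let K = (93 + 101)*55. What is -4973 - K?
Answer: -15643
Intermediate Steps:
K = 10670 (K = 194*55 = 10670)
-4973 - K = -4973 - 1*10670 = -4973 - 10670 = -15643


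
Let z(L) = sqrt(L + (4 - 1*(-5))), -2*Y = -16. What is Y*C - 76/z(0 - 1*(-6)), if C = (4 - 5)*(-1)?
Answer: 8 - 76*sqrt(15)/15 ≈ -11.623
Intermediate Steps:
C = 1 (C = -1*(-1) = 1)
Y = 8 (Y = -1/2*(-16) = 8)
z(L) = sqrt(9 + L) (z(L) = sqrt(L + (4 + 5)) = sqrt(L + 9) = sqrt(9 + L))
Y*C - 76/z(0 - 1*(-6)) = 8*1 - 76/sqrt(9 + (0 - 1*(-6))) = 8 - 76/sqrt(9 + (0 + 6)) = 8 - 76/sqrt(9 + 6) = 8 - 76*sqrt(15)/15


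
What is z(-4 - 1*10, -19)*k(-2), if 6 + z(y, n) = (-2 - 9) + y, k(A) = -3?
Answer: 93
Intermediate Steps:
z(y, n) = -17 + y (z(y, n) = -6 + ((-2 - 9) + y) = -6 + (-11 + y) = -17 + y)
z(-4 - 1*10, -19)*k(-2) = (-17 + (-4 - 1*10))*(-3) = (-17 + (-4 - 10))*(-3) = (-17 - 14)*(-3) = -31*(-3) = 93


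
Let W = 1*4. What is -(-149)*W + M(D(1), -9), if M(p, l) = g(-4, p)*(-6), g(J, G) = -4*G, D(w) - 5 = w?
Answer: 740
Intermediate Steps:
D(w) = 5 + w
W = 4
M(p, l) = 24*p (M(p, l) = -4*p*(-6) = 24*p)
-(-149)*W + M(D(1), -9) = -(-149)*4 + 24*(5 + 1) = -149*(-4) + 24*6 = 596 + 144 = 740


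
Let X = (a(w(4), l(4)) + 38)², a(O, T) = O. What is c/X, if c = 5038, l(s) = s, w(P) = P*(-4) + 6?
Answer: 2519/392 ≈ 6.4260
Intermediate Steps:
w(P) = 6 - 4*P (w(P) = -4*P + 6 = 6 - 4*P)
X = 784 (X = ((6 - 4*4) + 38)² = ((6 - 16) + 38)² = (-10 + 38)² = 28² = 784)
c/X = 5038/784 = 5038*(1/784) = 2519/392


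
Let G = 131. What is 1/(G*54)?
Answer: 1/7074 ≈ 0.00014136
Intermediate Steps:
1/(G*54) = 1/(131*54) = 1/7074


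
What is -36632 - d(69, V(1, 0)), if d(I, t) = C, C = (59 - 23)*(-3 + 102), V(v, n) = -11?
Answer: -40196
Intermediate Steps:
C = 3564 (C = 36*99 = 3564)
d(I, t) = 3564
-36632 - d(69, V(1, 0)) = -36632 - 1*3564 = -36632 - 3564 = -40196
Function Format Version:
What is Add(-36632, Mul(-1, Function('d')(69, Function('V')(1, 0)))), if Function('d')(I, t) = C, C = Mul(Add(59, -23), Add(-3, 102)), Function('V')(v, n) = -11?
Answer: -40196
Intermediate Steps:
C = 3564 (C = Mul(36, 99) = 3564)
Function('d')(I, t) = 3564
Add(-36632, Mul(-1, Function('d')(69, Function('V')(1, 0)))) = Add(-36632, Mul(-1, 3564)) = Add(-36632, -3564) = -40196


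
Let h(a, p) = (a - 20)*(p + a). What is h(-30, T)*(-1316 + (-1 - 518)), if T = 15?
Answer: -1376250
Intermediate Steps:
h(a, p) = (-20 + a)*(a + p)
h(-30, T)*(-1316 + (-1 - 518)) = ((-30)² - 20*(-30) - 20*15 - 30*15)*(-1316 + (-1 - 518)) = (900 + 600 - 300 - 450)*(-1316 - 519) = 750*(-1835) = -1376250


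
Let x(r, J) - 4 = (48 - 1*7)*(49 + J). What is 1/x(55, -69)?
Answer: -1/816 ≈ -0.0012255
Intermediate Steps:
x(r, J) = 2013 + 41*J (x(r, J) = 4 + (48 - 1*7)*(49 + J) = 4 + (48 - 7)*(49 + J) = 4 + 41*(49 + J) = 4 + (2009 + 41*J) = 2013 + 41*J)
1/x(55, -69) = 1/(2013 + 41*(-69)) = 1/(2013 - 2829) = 1/(-816) = -1/816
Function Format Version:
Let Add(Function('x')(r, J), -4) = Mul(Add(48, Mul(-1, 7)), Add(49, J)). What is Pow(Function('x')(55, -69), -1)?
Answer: Rational(-1, 816) ≈ -0.0012255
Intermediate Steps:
Function('x')(r, J) = Add(2013, Mul(41, J)) (Function('x')(r, J) = Add(4, Mul(Add(48, Mul(-1, 7)), Add(49, J))) = Add(4, Mul(Add(48, -7), Add(49, J))) = Add(4, Mul(41, Add(49, J))) = Add(4, Add(2009, Mul(41, J))) = Add(2013, Mul(41, J)))
Pow(Function('x')(55, -69), -1) = Pow(Add(2013, Mul(41, -69)), -1) = Pow(Add(2013, -2829), -1) = Pow(-816, -1) = Rational(-1, 816)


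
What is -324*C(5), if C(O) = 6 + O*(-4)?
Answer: 4536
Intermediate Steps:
C(O) = 6 - 4*O
-324*C(5) = -324*(6 - 4*5) = -324*(6 - 20) = -324*(-14) = 4536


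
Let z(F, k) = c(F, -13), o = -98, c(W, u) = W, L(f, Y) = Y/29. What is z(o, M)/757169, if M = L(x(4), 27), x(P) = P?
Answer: -14/108167 ≈ -0.00012943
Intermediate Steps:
L(f, Y) = Y/29 (L(f, Y) = Y*(1/29) = Y/29)
M = 27/29 (M = (1/29)*27 = 27/29 ≈ 0.93103)
z(F, k) = F
z(o, M)/757169 = -98/757169 = -98*1/757169 = -14/108167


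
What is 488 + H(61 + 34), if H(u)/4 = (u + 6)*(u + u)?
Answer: 77248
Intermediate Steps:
H(u) = 8*u*(6 + u) (H(u) = 4*((u + 6)*(u + u)) = 4*((6 + u)*(2*u)) = 4*(2*u*(6 + u)) = 8*u*(6 + u))
488 + H(61 + 34) = 488 + 8*(61 + 34)*(6 + (61 + 34)) = 488 + 8*95*(6 + 95) = 488 + 8*95*101 = 488 + 76760 = 77248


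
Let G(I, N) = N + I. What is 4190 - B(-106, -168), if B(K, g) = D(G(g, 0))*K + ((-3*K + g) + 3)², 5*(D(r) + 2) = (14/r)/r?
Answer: -97932187/5040 ≈ -19431.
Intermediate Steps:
G(I, N) = I + N
D(r) = -2 + 14/(5*r²) (D(r) = -2 + ((14/r)/r)/5 = -2 + (14/r²)/5 = -2 + 14/(5*r²))
B(K, g) = (3 + g - 3*K)² + K*(-2 + 14/(5*g²)) (B(K, g) = (-2 + 14/(5*(g + 0)²))*K + ((-3*K + g) + 3)² = (-2 + 14/(5*g²))*K + ((g - 3*K) + 3)² = K*(-2 + 14/(5*g²)) + (3 + g - 3*K)² = (3 + g - 3*K)² + K*(-2 + 14/(5*g²)))
4190 - B(-106, -168) = 4190 - ((3 - 168 - 3*(-106))² - 2*(-106) + (14/5)*(-106)/(-168)²) = 4190 - ((3 - 168 + 318)² + 212 + (14/5)*(-106)*(1/28224)) = 4190 - (153² + 212 - 53/5040) = 4190 - (23409 + 212 - 53/5040) = 4190 - 1*119049787/5040 = 4190 - 119049787/5040 = -97932187/5040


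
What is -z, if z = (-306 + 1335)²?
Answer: -1058841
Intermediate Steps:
z = 1058841 (z = 1029² = 1058841)
-z = -1*1058841 = -1058841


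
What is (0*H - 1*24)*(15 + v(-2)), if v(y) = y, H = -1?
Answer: -312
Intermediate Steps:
(0*H - 1*24)*(15 + v(-2)) = (0*(-1) - 1*24)*(15 - 2) = (0 - 24)*13 = -24*13 = -312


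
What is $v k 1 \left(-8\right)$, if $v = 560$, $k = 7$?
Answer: $-31360$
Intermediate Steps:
$v k 1 \left(-8\right) = 560 \cdot 7 \cdot 1 \left(-8\right) = 560 \cdot 7 \left(-8\right) = 560 \left(-56\right) = -31360$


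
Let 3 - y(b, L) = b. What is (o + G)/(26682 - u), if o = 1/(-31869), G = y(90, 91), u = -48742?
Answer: -693151/600921864 ≈ -0.0011535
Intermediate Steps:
y(b, L) = 3 - b
G = -87 (G = 3 - 1*90 = 3 - 90 = -87)
o = -1/31869 ≈ -3.1378e-5
(o + G)/(26682 - u) = (-1/31869 - 87)/(26682 - 1*(-48742)) = -2772604/(31869*(26682 + 48742)) = -2772604/31869/75424 = -2772604/31869*1/75424 = -693151/600921864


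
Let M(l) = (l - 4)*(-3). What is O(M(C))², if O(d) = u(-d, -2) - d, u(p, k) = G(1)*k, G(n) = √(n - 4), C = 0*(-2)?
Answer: 132 + 48*I*√3 ≈ 132.0 + 83.138*I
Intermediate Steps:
C = 0
M(l) = 12 - 3*l (M(l) = (-4 + l)*(-3) = 12 - 3*l)
G(n) = √(-4 + n)
u(p, k) = I*k*√3 (u(p, k) = √(-4 + 1)*k = √(-3)*k = (I*√3)*k = I*k*√3)
O(d) = -d - 2*I*√3 (O(d) = I*(-2)*√3 - d = -2*I*√3 - d = -d - 2*I*√3)
O(M(C))² = (-(12 - 3*0) - 2*I*√3)² = (-(12 + 0) - 2*I*√3)² = (-1*12 - 2*I*√3)² = (-12 - 2*I*√3)²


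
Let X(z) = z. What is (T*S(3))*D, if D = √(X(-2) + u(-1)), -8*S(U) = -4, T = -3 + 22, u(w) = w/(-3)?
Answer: 19*I*√15/6 ≈ 12.264*I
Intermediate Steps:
u(w) = -w/3 (u(w) = w*(-⅓) = -w/3)
T = 19
S(U) = ½ (S(U) = -⅛*(-4) = ½)
D = I*√15/3 (D = √(-2 - ⅓*(-1)) = √(-2 + ⅓) = √(-5/3) = I*√15/3 ≈ 1.291*I)
(T*S(3))*D = (19*(½))*(I*√15/3) = 19*(I*√15/3)/2 = 19*I*√15/6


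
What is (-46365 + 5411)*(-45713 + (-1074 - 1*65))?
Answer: 1918776808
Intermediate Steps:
(-46365 + 5411)*(-45713 + (-1074 - 1*65)) = -40954*(-45713 + (-1074 - 65)) = -40954*(-45713 - 1139) = -40954*(-46852) = 1918776808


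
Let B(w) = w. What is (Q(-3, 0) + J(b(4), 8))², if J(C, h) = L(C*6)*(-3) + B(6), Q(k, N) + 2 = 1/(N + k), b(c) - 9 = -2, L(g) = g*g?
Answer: 251698225/9 ≈ 2.7966e+7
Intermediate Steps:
L(g) = g²
b(c) = 7 (b(c) = 9 - 2 = 7)
Q(k, N) = -2 + 1/(N + k)
J(C, h) = 6 - 108*C² (J(C, h) = (C*6)²*(-3) + 6 = (6*C)²*(-3) + 6 = (36*C²)*(-3) + 6 = -108*C² + 6 = 6 - 108*C²)
(Q(-3, 0) + J(b(4), 8))² = ((1 - 2*0 - 2*(-3))/(0 - 3) + (6 - 108*7²))² = ((1 + 0 + 6)/(-3) + (6 - 108*49))² = (-⅓*7 + (6 - 5292))² = (-7/3 - 5286)² = (-15865/3)² = 251698225/9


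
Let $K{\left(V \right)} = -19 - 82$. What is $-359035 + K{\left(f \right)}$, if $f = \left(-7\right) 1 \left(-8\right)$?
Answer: $-359136$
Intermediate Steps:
$f = 56$ ($f = \left(-7\right) \left(-8\right) = 56$)
$K{\left(V \right)} = -101$ ($K{\left(V \right)} = -19 - 82 = -101$)
$-359035 + K{\left(f \right)} = -359035 - 101 = -359136$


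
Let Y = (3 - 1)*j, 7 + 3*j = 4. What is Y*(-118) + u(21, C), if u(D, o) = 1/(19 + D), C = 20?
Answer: 9441/40 ≈ 236.02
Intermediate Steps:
j = -1 (j = -7/3 + (⅓)*4 = -7/3 + 4/3 = -1)
Y = -2 (Y = (3 - 1)*(-1) = 2*(-1) = -2)
Y*(-118) + u(21, C) = -2*(-118) + 1/(19 + 21) = 236 + 1/40 = 9441/40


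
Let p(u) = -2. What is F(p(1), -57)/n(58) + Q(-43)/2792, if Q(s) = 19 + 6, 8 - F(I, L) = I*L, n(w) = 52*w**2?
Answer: 63707/7631234 ≈ 0.0083482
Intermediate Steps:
F(I, L) = 8 - I*L
Q(s) = 25
F(p(1), -57)/n(58) + Q(-43)/2792 = (8 - 1*(-2)*(-57))/((52*58**2)) + 25/2792 = (8 - 114)/((52*3364)) + 25*(1/2792) = -106/174928 + 25/2792 = -106*1/174928 + 25/2792 = -53/87464 + 25/2792 = 63707/7631234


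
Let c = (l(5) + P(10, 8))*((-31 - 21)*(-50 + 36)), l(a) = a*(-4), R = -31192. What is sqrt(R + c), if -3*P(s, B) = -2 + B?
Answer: 2*I*sqrt(11802) ≈ 217.27*I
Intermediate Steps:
P(s, B) = 2/3 - B/3 (P(s, B) = -(-2 + B)/3 = 2/3 - B/3)
l(a) = -4*a
c = -16016 (c = (-4*5 + (2/3 - 1/3*8))*((-31 - 21)*(-50 + 36)) = (-20 + (2/3 - 8/3))*(-52*(-14)) = (-20 - 2)*728 = -22*728 = -16016)
sqrt(R + c) = sqrt(-31192 - 16016) = sqrt(-47208) = 2*I*sqrt(11802)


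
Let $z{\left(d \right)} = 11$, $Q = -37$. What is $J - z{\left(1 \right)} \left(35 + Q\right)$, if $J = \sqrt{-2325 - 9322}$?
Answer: $22 + i \sqrt{11647} \approx 22.0 + 107.92 i$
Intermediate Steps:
$J = i \sqrt{11647}$ ($J = \sqrt{-11647} = i \sqrt{11647} \approx 107.92 i$)
$J - z{\left(1 \right)} \left(35 + Q\right) = i \sqrt{11647} - 11 \left(35 - 37\right) = i \sqrt{11647} - 11 \left(-2\right) = i \sqrt{11647} - -22 = i \sqrt{11647} + 22 = 22 + i \sqrt{11647}$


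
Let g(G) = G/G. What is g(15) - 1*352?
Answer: -351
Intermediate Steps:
g(G) = 1
g(15) - 1*352 = 1 - 1*352 = 1 - 352 = -351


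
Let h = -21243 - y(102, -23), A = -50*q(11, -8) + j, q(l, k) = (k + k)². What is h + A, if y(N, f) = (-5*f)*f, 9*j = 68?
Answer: -282514/9 ≈ -31390.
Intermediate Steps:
j = 68/9 (j = (⅑)*68 = 68/9 ≈ 7.5556)
q(l, k) = 4*k² (q(l, k) = (2*k)² = 4*k²)
y(N, f) = -5*f²
A = -115132/9 (A = -200*(-8)² + 68/9 = -200*64 + 68/9 = -50*256 + 68/9 = -12800 + 68/9 = -115132/9 ≈ -12792.)
h = -18598 (h = -21243 - (-5)*(-23)² = -21243 - (-5)*529 = -21243 - 1*(-2645) = -21243 + 2645 = -18598)
h + A = -18598 - 115132/9 = -282514/9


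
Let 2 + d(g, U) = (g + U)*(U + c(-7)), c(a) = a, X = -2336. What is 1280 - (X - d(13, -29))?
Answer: 4190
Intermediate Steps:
d(g, U) = -2 + (-7 + U)*(U + g) (d(g, U) = -2 + (g + U)*(U - 7) = -2 + (U + g)*(-7 + U) = -2 + (-7 + U)*(U + g))
1280 - (X - d(13, -29)) = 1280 - (-2336 - (-2 + (-29)² - 7*(-29) - 7*13 - 29*13)) = 1280 - (-2336 - (-2 + 841 + 203 - 91 - 377)) = 1280 - (-2336 - 1*574) = 1280 - (-2336 - 574) = 1280 - 1*(-2910) = 1280 + 2910 = 4190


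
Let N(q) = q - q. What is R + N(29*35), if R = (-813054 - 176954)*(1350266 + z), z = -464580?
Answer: -876836225488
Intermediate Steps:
N(q) = 0
R = -876836225488 (R = (-813054 - 176954)*(1350266 - 464580) = -990008*885686 = -876836225488)
R + N(29*35) = -876836225488 + 0 = -876836225488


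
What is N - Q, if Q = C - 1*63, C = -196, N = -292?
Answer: -33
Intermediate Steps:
Q = -259 (Q = -196 - 1*63 = -196 - 63 = -259)
N - Q = -292 - 1*(-259) = -292 + 259 = -33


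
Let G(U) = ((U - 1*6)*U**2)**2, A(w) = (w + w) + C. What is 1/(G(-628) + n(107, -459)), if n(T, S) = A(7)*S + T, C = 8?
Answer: 1/62519729556765945 ≈ 1.5995e-17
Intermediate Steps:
A(w) = 8 + 2*w (A(w) = (w + w) + 8 = 2*w + 8 = 8 + 2*w)
n(T, S) = T + 22*S (n(T, S) = (8 + 2*7)*S + T = (8 + 14)*S + T = 22*S + T = T + 22*S)
G(U) = U**4*(-6 + U)**2 (G(U) = ((U - 6)*U**2)**2 = ((-6 + U)*U**2)**2 = (U**2*(-6 + U))**2 = U**4*(-6 + U)**2)
1/(G(-628) + n(107, -459)) = 1/((-628)**4*(-6 - 628)**2 + (107 + 22*(-459))) = 1/(155538739456*(-634)**2 + (107 - 10098)) = 1/(155538739456*401956 - 9991) = 1/(62519729556775936 - 9991) = 1/62519729556765945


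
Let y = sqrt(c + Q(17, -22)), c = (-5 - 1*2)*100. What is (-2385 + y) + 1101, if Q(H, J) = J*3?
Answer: -1284 + I*sqrt(766) ≈ -1284.0 + 27.677*I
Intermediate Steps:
Q(H, J) = 3*J
c = -700 (c = (-5 - 2)*100 = -7*100 = -700)
y = I*sqrt(766) (y = sqrt(-700 + 3*(-22)) = sqrt(-700 - 66) = sqrt(-766) = I*sqrt(766) ≈ 27.677*I)
(-2385 + y) + 1101 = (-2385 + I*sqrt(766)) + 1101 = -1284 + I*sqrt(766)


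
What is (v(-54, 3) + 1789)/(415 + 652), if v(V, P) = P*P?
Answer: 1798/1067 ≈ 1.6851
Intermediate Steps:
v(V, P) = P²
(v(-54, 3) + 1789)/(415 + 652) = (3² + 1789)/(415 + 652) = (9 + 1789)/1067 = 1798*(1/1067) = 1798/1067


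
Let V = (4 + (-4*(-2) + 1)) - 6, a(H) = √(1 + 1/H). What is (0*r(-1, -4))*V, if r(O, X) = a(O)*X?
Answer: 0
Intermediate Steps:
V = 7 (V = (4 + (8 + 1)) - 6 = (4 + 9) - 6 = 13 - 6 = 7)
r(O, X) = X*√((1 + O)/O) (r(O, X) = √((1 + O)/O)*X = X*√((1 + O)/O))
(0*r(-1, -4))*V = (0*(-4*I*√(1 - 1)))*7 = (0*(-4*√(-1*0)))*7 = (0*(-4*√0))*7 = (0*(-4*0))*7 = (0*0)*7 = 0*7 = 0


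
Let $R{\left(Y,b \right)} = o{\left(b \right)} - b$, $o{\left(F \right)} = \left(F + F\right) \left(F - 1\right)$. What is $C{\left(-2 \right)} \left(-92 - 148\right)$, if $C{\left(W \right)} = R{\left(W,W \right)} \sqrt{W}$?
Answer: $- 3360 i \sqrt{2} \approx - 4751.8 i$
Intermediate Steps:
$o{\left(F \right)} = 2 F \left(-1 + F\right)$
$R{\left(Y,b \right)} = - b + 2 b \left(-1 + b\right)$ ($R{\left(Y,b \right)} = 2 b \left(-1 + b\right) - b = - b + 2 b \left(-1 + b\right)$)
$C{\left(W \right)} = W^{\frac{3}{2}} \left(-3 + 2 W\right)$ ($C{\left(W \right)} = W \left(-3 + 2 W\right) \sqrt{W} = W^{\frac{3}{2}} \left(-3 + 2 W\right)$)
$C{\left(-2 \right)} \left(-92 - 148\right) = \left(-2\right)^{\frac{3}{2}} \left(-3 + 2 \left(-2\right)\right) \left(-92 - 148\right) = - 2 i \sqrt{2} \left(-3 - 4\right) \left(-240\right) = - 2 i \sqrt{2} \left(-7\right) \left(-240\right) = 14 i \sqrt{2} \left(-240\right) = - 3360 i \sqrt{2}$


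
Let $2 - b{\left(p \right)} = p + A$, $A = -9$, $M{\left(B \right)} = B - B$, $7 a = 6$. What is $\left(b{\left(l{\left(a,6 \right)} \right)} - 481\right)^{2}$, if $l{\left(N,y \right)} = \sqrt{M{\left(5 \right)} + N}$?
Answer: $\frac{\left(3290 + \sqrt{42}\right)^{2}}{49} \approx 2.2177 \cdot 10^{5}$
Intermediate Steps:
$a = \frac{6}{7}$ ($a = \frac{1}{7} \cdot 6 = \frac{6}{7} \approx 0.85714$)
$M{\left(B \right)} = 0$
$l{\left(N,y \right)} = \sqrt{N}$ ($l{\left(N,y \right)} = \sqrt{0 + N} = \sqrt{N}$)
$b{\left(p \right)} = 11 - p$ ($b{\left(p \right)} = 2 - \left(p - 9\right) = 2 - \left(-9 + p\right) = 11 - p$)
$\left(b{\left(l{\left(a,6 \right)} \right)} - 481\right)^{2} = \left(\left(11 - \sqrt{\frac{6}{7}}\right) - 481\right)^{2} = \left(\left(11 - \frac{\sqrt{42}}{7}\right) - 481\right)^{2} = \left(-470 - \frac{\sqrt{42}}{7}\right)^{2}$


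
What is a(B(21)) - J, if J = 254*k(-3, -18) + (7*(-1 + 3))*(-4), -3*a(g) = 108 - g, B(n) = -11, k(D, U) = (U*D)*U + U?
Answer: 754429/3 ≈ 2.5148e+5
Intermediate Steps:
k(D, U) = U + D*U**2 (k(D, U) = (D*U)*U + U = D*U**2 + U = U + D*U**2)
a(g) = -36 + g/3 (a(g) = -(108 - g)/3 = -36 + g/3)
J = -251516 (J = 254*(-18*(1 - 3*(-18))) + (7*(-1 + 3))*(-4) = 254*(-18*(1 + 54)) + (7*2)*(-4) = 254*(-18*55) + 14*(-4) = 254*(-990) - 56 = -251460 - 56 = -251516)
a(B(21)) - J = (-36 + (1/3)*(-11)) - 1*(-251516) = (-36 - 11/3) + 251516 = -119/3 + 251516 = 754429/3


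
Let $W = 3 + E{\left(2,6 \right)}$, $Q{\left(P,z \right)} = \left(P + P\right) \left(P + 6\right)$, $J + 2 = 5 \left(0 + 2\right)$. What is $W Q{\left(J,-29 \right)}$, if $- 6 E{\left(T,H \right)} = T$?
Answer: $\frac{1792}{3} \approx 597.33$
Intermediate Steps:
$E{\left(T,H \right)} = - \frac{T}{6}$
$J = 8$ ($J = -2 + 5 \left(0 + 2\right) = -2 + 5 \cdot 2 = -2 + 10 = 8$)
$Q{\left(P,z \right)} = 2 P \left(6 + P\right)$
$W = \frac{8}{3}$ ($W = 3 - \frac{1}{3} = \frac{8}{3} \approx 2.6667$)
$W Q{\left(J,-29 \right)} = \frac{8 \cdot 2 \cdot 8 \left(6 + 8\right)}{3} = \frac{8 \cdot 2 \cdot 8 \cdot 14}{3} = \frac{8}{3} \cdot 224 = \frac{1792}{3}$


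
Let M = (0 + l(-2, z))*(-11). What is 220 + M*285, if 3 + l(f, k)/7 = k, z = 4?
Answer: -21725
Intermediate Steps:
l(f, k) = -21 + 7*k
M = -77 (M = (0 + (-21 + 7*4))*(-11) = (0 + (-21 + 28))*(-11) = (0 + 7)*(-11) = 7*(-11) = -77)
220 + M*285 = 220 - 77*285 = 220 - 21945 = -21725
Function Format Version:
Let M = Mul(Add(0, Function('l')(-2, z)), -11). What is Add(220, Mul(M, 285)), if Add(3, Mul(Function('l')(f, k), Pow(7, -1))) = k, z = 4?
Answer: -21725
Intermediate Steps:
Function('l')(f, k) = Add(-21, Mul(7, k))
M = -77 (M = Mul(Add(0, Add(-21, Mul(7, 4))), -11) = Mul(Add(0, Add(-21, 28)), -11) = Mul(Add(0, 7), -11) = Mul(7, -11) = -77)
Add(220, Mul(M, 285)) = Add(220, Mul(-77, 285)) = Add(220, -21945) = -21725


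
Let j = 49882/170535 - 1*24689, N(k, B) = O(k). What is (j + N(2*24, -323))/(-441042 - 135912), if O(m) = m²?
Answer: 3817376093/98390850390 ≈ 0.038798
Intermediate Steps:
N(k, B) = k²
j = -4210288733/170535 (j = 49882*(1/170535) - 24689 = 49882/170535 - 24689 = -4210288733/170535 ≈ -24689.)
(j + N(2*24, -323))/(-441042 - 135912) = (-4210288733/170535 + (2*24)²)/(-441042 - 135912) = (-4210288733/170535 + 48²)/(-576954) = (-4210288733/170535 + 2304)*(-1/576954) = -3817376093/170535*(-1/576954) = 3817376093/98390850390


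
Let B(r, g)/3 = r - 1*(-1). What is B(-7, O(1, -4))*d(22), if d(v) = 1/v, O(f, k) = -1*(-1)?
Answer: -9/11 ≈ -0.81818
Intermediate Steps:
O(f, k) = 1
B(r, g) = 3 + 3*r (B(r, g) = 3*(r - 1*(-1)) = 3*(r + 1) = 3*(1 + r) = 3 + 3*r)
B(-7, O(1, -4))*d(22) = (3 + 3*(-7))/22 = (3 - 21)*(1/22) = -18*1/22 = -9/11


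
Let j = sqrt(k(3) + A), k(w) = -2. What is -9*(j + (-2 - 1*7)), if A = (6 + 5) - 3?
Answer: 81 - 9*sqrt(6) ≈ 58.955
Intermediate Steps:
A = 8 (A = 11 - 3 = 8)
j = sqrt(6) (j = sqrt(-2 + 8) = sqrt(6) ≈ 2.4495)
-9*(j + (-2 - 1*7)) = -9*(sqrt(6) + (-2 - 1*7)) = -9*(sqrt(6) + (-2 - 7)) = -9*(sqrt(6) - 9) = -9*(-9 + sqrt(6)) = 81 - 9*sqrt(6)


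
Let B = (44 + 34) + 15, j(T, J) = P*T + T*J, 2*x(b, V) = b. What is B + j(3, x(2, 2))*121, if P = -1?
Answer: 93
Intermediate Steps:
x(b, V) = b/2
j(T, J) = -T + J*T (j(T, J) = -T + T*J = -T + J*T)
B = 93 (B = 78 + 15 = 93)
B + j(3, x(2, 2))*121 = 93 + (3*(-1 + (½)*2))*121 = 93 + (3*(-1 + 1))*121 = 93 + (3*0)*121 = 93 + 0*121 = 93 + 0 = 93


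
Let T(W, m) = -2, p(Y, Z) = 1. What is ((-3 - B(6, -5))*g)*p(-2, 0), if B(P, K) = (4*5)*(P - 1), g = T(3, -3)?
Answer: 206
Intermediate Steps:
g = -2
B(P, K) = -20 + 20*P (B(P, K) = 20*(-1 + P) = -20 + 20*P)
((-3 - B(6, -5))*g)*p(-2, 0) = ((-3 - (-20 + 20*6))*(-2))*1 = ((-3 - (-20 + 120))*(-2))*1 = ((-3 - 1*100)*(-2))*1 = ((-3 - 100)*(-2))*1 = -103*(-2)*1 = 206*1 = 206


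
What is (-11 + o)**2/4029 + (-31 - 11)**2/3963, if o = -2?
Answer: 2592301/5322309 ≈ 0.48706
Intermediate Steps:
(-11 + o)**2/4029 + (-31 - 11)**2/3963 = (-11 - 2)**2/4029 + (-31 - 11)**2/3963 = (-13)**2*(1/4029) + (-42)**2*(1/3963) = 169*(1/4029) + 1764*(1/3963) = 169/4029 + 588/1321 = 2592301/5322309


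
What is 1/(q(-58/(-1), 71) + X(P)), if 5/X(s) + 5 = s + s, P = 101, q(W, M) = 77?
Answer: 197/15174 ≈ 0.012983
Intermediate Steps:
X(s) = 5/(-5 + 2*s) (X(s) = 5/(-5 + (s + s)) = 5/(-5 + 2*s))
1/(q(-58/(-1), 71) + X(P)) = 1/(77 + 5/(-5 + 2*101)) = 1/(77 + 5/(-5 + 202)) = 1/(77 + 5/197) = 1/(15174/197) = 197/15174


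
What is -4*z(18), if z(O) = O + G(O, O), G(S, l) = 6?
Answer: -96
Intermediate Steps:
z(O) = 6 + O (z(O) = O + 6 = 6 + O)
-4*z(18) = -4*(6 + 18) = -4*24 = -96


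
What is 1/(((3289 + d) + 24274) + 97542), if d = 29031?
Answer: 1/154136 ≈ 6.4878e-6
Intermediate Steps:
1/(((3289 + d) + 24274) + 97542) = 1/(((3289 + 29031) + 24274) + 97542) = 1/((32320 + 24274) + 97542) = 1/(56594 + 97542) = 1/154136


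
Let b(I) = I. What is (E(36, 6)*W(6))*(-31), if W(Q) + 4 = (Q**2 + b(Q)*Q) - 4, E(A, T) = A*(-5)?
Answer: 357120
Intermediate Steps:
E(A, T) = -5*A
W(Q) = -8 + 2*Q**2 (W(Q) = -4 + ((Q**2 + Q*Q) - 4) = -4 + ((Q**2 + Q**2) - 4) = -4 + (2*Q**2 - 4) = -4 + (-4 + 2*Q**2) = -8 + 2*Q**2)
(E(36, 6)*W(6))*(-31) = ((-5*36)*(-8 + 2*6**2))*(-31) = -180*(-8 + 2*36)*(-31) = -180*(-8 + 72)*(-31) = -180*64*(-31) = -11520*(-31) = 357120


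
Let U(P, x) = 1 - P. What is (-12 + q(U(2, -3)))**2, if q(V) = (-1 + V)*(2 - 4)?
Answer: 64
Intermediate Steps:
q(V) = 2 - 2*V (q(V) = (-1 + V)*(-2) = 2 - 2*V)
(-12 + q(U(2, -3)))**2 = (-12 + (2 - 2*(1 - 1*2)))**2 = (-12 + (2 - 2*(1 - 2)))**2 = (-12 + (2 - 2*(-1)))**2 = (-12 + (2 + 2))**2 = (-12 + 4)**2 = (-8)**2 = 64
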